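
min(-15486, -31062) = -31062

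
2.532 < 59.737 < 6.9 False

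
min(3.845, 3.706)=3.706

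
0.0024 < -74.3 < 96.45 False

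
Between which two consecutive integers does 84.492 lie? 84 and 85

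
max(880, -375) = 880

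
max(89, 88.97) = 89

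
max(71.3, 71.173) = 71.3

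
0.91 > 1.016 False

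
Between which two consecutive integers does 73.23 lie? 73 and 74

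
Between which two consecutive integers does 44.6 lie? 44 and 45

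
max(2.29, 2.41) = 2.41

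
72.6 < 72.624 True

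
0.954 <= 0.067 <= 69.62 False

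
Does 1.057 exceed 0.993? Yes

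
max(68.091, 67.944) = 68.091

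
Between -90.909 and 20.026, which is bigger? 20.026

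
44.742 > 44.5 True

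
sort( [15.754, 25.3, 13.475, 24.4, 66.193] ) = [13.475, 15.754, 24.4, 25.3, 66.193]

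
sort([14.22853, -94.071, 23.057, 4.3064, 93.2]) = [-94.071, 4.3064, 14.22853, 23.057, 93.2]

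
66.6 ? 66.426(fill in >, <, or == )>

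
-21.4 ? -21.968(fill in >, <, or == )>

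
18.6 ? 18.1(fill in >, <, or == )>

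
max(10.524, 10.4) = 10.524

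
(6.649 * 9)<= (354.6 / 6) False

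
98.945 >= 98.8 True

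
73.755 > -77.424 True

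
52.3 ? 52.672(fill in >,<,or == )<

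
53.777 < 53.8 True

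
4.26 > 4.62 False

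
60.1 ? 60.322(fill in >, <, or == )<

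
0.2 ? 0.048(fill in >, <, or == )>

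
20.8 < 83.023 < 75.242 False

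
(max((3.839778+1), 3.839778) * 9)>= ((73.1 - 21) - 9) True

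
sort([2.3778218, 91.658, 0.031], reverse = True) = [91.658, 2.3778218, 0.031]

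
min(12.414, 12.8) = 12.414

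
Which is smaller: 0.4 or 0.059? 0.059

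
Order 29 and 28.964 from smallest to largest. 28.964, 29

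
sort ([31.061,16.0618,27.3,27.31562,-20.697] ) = [-20.697,16.0618,27.3,27.31562,31.061]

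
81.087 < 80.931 False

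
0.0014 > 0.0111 False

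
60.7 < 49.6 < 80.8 False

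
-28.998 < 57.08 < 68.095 True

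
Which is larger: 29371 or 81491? 81491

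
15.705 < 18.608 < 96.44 True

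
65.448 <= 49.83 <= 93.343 False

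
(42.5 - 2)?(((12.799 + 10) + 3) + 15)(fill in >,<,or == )<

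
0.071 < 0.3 True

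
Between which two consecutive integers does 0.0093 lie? 0 and 1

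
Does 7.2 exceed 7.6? No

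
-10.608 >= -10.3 False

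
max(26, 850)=850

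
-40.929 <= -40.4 True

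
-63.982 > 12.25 False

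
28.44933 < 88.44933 True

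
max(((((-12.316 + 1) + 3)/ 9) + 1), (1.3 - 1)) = 0.3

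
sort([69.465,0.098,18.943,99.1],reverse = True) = [99.1,69.465,18.943,0.098]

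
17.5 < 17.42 False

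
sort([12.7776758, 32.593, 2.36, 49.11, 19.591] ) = [2.36, 12.7776758, 19.591, 32.593, 49.11]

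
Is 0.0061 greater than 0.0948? No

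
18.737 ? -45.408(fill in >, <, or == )>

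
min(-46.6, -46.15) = -46.6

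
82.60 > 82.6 False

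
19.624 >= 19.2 True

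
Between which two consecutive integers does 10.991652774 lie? 10 and 11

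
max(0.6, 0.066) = 0.6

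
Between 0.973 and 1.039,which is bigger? 1.039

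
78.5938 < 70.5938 False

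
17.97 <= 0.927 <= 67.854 False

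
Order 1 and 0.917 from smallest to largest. 0.917, 1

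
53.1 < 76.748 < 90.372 True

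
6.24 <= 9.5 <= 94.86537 True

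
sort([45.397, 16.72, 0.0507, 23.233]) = [0.0507, 16.72, 23.233, 45.397]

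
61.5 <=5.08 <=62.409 False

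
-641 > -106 False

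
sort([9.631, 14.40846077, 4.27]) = [4.27, 9.631, 14.40846077]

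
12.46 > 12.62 False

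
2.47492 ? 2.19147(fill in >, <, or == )>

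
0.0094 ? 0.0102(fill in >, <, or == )<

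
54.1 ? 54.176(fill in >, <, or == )<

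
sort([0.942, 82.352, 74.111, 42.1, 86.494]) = [0.942, 42.1, 74.111, 82.352, 86.494]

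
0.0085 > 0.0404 False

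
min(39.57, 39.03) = 39.03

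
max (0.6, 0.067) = 0.6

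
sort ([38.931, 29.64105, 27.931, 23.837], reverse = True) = [38.931, 29.64105, 27.931, 23.837]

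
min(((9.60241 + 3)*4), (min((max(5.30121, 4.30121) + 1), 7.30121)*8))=50.40964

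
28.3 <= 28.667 True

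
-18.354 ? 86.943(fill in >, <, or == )<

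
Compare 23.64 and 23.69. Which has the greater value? 23.69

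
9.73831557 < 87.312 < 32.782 False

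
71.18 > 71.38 False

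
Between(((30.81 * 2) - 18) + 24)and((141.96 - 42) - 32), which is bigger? ((141.96 - 42) - 32)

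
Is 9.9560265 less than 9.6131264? No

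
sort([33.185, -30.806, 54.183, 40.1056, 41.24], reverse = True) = [54.183, 41.24, 40.1056, 33.185, -30.806]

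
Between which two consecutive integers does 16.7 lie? 16 and 17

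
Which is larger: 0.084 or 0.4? 0.4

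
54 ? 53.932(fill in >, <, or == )>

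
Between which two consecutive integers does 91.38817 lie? 91 and 92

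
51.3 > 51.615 False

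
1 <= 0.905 False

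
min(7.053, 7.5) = 7.053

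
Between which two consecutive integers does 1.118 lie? 1 and 2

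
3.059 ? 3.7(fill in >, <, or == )<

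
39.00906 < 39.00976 True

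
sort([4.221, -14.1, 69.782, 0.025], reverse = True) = [69.782, 4.221, 0.025, -14.1]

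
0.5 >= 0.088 True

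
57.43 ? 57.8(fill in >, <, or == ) <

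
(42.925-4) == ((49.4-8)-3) False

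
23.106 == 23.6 False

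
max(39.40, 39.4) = 39.4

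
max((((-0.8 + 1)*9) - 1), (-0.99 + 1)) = 0.8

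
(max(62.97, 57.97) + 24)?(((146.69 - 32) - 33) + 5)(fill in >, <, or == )>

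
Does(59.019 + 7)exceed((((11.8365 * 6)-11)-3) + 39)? No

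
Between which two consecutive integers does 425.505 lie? 425 and 426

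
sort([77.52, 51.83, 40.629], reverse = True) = [77.52, 51.83, 40.629]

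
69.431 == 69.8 False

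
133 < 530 True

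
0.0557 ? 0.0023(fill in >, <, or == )>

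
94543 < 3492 False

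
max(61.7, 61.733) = 61.733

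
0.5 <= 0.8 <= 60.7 True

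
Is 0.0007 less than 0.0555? Yes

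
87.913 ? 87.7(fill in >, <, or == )>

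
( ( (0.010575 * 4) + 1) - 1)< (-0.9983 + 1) False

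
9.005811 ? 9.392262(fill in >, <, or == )<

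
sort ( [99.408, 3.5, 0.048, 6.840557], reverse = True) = [99.408, 6.840557, 3.5, 0.048]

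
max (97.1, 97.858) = 97.858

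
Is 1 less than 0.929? No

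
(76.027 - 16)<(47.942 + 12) False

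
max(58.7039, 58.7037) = 58.7039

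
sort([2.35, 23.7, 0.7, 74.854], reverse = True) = [74.854, 23.7, 2.35, 0.7]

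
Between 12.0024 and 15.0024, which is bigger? 15.0024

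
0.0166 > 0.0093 True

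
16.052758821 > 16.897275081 False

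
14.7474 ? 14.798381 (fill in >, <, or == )<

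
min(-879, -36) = -879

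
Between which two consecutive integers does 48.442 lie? 48 and 49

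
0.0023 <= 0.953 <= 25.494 True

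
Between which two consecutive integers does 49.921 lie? 49 and 50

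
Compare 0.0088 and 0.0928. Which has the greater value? 0.0928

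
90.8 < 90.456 False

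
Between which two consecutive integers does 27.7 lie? 27 and 28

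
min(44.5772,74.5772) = 44.5772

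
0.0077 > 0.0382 False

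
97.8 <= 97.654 False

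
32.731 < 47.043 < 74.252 True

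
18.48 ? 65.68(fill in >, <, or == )<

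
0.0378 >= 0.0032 True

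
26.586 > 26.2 True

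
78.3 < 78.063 False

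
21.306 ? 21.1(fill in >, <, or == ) >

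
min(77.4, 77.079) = 77.079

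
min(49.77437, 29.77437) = 29.77437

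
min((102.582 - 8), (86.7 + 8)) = 94.582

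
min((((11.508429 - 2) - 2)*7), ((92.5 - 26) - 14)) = 52.5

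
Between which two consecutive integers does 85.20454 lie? 85 and 86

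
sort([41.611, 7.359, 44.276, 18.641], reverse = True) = [44.276, 41.611, 18.641, 7.359]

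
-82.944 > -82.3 False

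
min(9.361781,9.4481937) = 9.361781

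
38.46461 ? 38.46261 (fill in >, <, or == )>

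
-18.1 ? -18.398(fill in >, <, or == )>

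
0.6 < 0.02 False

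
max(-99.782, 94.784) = 94.784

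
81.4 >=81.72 False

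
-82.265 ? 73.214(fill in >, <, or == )<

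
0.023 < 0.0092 False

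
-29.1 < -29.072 True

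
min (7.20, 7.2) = 7.20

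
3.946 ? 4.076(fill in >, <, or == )<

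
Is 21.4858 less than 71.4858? Yes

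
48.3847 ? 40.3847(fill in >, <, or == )>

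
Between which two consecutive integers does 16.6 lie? 16 and 17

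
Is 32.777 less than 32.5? No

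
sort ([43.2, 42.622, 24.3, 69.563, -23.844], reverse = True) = [69.563, 43.2, 42.622, 24.3, -23.844]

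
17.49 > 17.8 False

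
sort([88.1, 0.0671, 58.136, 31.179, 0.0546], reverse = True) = [88.1, 58.136, 31.179, 0.0671, 0.0546]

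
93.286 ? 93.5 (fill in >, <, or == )<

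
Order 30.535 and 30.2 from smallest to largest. 30.2, 30.535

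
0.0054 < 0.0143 True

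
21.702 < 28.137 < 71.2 True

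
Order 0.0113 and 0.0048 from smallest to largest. 0.0048, 0.0113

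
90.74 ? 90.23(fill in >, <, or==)>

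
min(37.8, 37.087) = 37.087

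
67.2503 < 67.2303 False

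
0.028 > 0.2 False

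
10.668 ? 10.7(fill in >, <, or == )<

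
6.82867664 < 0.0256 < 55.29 False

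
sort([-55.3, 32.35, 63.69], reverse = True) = [63.69, 32.35, -55.3]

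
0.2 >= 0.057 True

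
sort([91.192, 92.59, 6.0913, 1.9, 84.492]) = [1.9, 6.0913, 84.492, 91.192, 92.59]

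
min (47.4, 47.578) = 47.4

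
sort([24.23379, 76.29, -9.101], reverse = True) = [76.29, 24.23379, -9.101]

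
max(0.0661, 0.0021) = 0.0661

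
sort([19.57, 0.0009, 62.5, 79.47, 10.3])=[0.0009, 10.3, 19.57, 62.5, 79.47]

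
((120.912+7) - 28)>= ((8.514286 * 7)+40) True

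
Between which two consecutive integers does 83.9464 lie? 83 and 84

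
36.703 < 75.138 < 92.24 True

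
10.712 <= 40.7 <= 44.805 True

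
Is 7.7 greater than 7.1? Yes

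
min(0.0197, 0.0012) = 0.0012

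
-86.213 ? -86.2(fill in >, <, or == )<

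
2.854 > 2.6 True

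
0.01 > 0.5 False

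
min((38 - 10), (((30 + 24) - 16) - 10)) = 28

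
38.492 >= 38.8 False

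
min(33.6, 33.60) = 33.6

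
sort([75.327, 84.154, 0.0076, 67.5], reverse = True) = [84.154, 75.327, 67.5, 0.0076]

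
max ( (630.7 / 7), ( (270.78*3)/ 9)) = 90.26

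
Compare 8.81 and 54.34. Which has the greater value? 54.34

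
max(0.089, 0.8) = 0.8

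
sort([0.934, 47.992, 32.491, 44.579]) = [0.934, 32.491, 44.579, 47.992]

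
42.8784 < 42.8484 False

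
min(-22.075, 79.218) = -22.075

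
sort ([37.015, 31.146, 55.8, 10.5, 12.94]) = [10.5, 12.94, 31.146, 37.015, 55.8]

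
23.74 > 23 True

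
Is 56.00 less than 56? No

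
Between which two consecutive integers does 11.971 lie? 11 and 12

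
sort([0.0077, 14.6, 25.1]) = [0.0077, 14.6, 25.1]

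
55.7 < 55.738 True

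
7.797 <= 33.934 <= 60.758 True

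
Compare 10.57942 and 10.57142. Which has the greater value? 10.57942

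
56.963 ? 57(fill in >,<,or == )<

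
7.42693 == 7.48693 False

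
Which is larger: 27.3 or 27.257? 27.3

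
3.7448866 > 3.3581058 True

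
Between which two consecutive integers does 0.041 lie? 0 and 1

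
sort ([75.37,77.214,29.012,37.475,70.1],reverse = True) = [77.214,75.37,70.1,37.475,29.012]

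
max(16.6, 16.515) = 16.6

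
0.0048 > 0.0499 False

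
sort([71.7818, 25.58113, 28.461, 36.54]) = [25.58113, 28.461, 36.54, 71.7818]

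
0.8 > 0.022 True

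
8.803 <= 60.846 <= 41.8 False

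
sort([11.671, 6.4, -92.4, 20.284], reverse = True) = [20.284, 11.671, 6.4, -92.4]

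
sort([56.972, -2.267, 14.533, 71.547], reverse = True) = [71.547, 56.972, 14.533, -2.267]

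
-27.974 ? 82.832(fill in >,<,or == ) <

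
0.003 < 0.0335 True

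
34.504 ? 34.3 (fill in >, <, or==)>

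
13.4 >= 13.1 True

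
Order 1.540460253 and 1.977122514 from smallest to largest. 1.540460253, 1.977122514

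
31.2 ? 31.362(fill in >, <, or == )<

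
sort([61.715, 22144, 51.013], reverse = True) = [22144, 61.715, 51.013]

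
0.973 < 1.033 True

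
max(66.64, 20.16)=66.64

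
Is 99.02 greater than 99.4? No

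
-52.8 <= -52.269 True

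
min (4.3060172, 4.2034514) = 4.2034514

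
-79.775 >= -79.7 False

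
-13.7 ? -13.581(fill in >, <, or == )<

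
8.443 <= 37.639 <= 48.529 True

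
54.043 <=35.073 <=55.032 False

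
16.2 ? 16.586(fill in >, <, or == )<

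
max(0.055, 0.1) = 0.1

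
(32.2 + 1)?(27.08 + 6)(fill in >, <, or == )>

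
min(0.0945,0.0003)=0.0003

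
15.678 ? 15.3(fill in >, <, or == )>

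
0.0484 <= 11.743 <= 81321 True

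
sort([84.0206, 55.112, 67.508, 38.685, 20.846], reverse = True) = [84.0206, 67.508, 55.112, 38.685, 20.846]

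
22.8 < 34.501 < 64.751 True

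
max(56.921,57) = 57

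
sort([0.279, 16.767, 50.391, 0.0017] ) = [0.0017, 0.279, 16.767, 50.391]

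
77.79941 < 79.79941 True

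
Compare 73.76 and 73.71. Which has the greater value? 73.76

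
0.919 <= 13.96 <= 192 True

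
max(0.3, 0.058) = 0.3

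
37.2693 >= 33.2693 True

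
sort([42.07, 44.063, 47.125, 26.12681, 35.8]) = [26.12681, 35.8, 42.07, 44.063, 47.125]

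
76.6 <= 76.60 True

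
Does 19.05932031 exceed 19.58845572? No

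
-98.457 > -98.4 False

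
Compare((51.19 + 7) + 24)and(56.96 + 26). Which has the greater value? (56.96 + 26)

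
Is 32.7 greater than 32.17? Yes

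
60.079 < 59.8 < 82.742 False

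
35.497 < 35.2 False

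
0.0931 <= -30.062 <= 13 False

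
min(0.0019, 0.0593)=0.0019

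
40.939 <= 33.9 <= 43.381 False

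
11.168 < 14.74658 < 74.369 True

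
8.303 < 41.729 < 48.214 True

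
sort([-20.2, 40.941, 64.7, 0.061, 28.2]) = [-20.2, 0.061, 28.2, 40.941, 64.7]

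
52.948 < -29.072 False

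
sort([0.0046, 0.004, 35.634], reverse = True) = [35.634, 0.0046, 0.004]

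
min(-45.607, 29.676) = -45.607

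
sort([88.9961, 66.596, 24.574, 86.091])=[24.574, 66.596, 86.091, 88.9961]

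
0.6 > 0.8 False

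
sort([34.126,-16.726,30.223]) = [-16.726,30.223,34.126]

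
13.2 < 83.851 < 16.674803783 False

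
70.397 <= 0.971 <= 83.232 False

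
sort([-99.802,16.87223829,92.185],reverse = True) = [92.185,16.87223829,-99.802]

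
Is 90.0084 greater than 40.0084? Yes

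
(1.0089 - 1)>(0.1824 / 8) False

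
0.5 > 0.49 True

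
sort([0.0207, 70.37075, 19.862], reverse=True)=[70.37075, 19.862, 0.0207]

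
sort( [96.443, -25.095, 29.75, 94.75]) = [-25.095, 29.75, 94.75, 96.443]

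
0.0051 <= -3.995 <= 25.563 False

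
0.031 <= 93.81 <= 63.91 False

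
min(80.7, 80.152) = 80.152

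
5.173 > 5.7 False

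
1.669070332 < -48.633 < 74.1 False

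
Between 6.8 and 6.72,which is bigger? 6.8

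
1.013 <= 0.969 False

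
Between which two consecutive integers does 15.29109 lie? 15 and 16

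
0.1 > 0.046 True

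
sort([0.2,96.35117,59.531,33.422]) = [0.2,33.422,59.531,96.35117]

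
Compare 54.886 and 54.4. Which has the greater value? 54.886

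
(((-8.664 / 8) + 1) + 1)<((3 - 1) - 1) True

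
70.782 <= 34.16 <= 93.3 False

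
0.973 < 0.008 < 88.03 False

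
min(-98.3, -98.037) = -98.3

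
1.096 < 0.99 False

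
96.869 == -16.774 False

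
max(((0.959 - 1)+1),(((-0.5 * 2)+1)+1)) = 1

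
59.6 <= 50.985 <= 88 False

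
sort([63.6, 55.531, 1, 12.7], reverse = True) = [63.6, 55.531, 12.7, 1]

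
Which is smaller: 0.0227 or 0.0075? 0.0075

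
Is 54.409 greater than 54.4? Yes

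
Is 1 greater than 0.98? Yes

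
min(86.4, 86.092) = 86.092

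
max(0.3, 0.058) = 0.3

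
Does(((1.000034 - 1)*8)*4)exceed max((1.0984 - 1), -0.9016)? No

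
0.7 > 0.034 True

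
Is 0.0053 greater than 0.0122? No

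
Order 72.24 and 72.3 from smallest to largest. 72.24, 72.3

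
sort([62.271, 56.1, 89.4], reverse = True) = [89.4, 62.271, 56.1]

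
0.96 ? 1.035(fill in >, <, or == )<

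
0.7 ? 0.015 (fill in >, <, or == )>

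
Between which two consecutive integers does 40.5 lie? 40 and 41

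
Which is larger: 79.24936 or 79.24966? 79.24966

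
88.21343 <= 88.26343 True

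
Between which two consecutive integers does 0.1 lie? 0 and 1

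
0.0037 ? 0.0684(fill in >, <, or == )<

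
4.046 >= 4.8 False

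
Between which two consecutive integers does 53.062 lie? 53 and 54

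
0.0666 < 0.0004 False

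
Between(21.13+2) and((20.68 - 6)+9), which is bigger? ((20.68 - 6)+9)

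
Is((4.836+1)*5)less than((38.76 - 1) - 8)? Yes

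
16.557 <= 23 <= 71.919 True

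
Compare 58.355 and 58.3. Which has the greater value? 58.355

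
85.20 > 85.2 False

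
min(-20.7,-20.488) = -20.7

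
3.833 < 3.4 False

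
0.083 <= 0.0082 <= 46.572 False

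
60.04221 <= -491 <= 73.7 False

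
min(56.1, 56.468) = 56.1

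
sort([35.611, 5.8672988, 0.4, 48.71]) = [0.4, 5.8672988, 35.611, 48.71]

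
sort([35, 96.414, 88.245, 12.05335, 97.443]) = [12.05335, 35, 88.245, 96.414, 97.443]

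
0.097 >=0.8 False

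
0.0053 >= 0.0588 False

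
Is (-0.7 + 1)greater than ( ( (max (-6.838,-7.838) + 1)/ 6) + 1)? Yes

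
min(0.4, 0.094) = 0.094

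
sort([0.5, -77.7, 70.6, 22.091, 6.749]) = [-77.7, 0.5, 6.749, 22.091, 70.6]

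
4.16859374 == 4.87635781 False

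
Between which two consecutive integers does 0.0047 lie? 0 and 1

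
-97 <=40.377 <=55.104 True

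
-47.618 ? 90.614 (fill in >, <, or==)<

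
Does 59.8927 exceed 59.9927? No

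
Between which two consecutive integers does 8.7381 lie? 8 and 9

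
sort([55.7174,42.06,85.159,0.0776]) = [0.0776,42.06,55.7174,85.159]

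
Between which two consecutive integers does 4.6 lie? 4 and 5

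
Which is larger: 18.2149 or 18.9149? 18.9149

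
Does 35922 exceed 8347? Yes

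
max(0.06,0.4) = 0.4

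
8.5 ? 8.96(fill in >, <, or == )<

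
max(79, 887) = 887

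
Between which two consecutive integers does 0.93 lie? 0 and 1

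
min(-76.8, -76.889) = -76.889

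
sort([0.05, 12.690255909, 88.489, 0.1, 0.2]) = [0.05, 0.1, 0.2, 12.690255909, 88.489]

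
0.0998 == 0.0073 False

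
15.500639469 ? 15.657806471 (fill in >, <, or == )<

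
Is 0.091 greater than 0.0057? Yes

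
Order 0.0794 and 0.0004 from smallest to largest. 0.0004, 0.0794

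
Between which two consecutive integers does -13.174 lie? -14 and -13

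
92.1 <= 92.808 True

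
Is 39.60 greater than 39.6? No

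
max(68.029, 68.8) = 68.8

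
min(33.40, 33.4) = 33.40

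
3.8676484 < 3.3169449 False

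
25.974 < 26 True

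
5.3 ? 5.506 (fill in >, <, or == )<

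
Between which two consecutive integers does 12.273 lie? 12 and 13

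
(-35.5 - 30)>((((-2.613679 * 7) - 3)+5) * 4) False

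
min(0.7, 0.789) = 0.7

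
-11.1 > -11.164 True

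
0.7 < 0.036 False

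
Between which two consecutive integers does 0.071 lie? 0 and 1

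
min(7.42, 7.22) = 7.22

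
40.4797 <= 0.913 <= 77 False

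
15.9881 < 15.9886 True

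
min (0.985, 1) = 0.985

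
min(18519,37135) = 18519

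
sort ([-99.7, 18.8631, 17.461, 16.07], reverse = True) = [18.8631, 17.461, 16.07, -99.7]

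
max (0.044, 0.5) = 0.5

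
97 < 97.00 False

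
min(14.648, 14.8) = 14.648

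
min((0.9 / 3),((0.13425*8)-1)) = 0.074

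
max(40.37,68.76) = 68.76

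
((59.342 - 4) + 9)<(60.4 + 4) True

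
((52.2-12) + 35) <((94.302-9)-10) True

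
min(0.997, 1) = 0.997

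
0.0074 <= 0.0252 True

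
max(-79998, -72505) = -72505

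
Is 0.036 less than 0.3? Yes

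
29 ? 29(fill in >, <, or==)==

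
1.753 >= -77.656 True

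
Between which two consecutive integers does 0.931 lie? 0 and 1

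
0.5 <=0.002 False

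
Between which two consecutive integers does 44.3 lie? 44 and 45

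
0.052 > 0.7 False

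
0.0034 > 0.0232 False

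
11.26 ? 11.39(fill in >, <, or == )<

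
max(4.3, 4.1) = 4.3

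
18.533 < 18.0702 False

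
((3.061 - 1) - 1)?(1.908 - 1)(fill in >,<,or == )>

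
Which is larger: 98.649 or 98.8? 98.8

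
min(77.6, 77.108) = 77.108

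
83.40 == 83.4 True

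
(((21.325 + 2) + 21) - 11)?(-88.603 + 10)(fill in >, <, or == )>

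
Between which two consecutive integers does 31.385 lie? 31 and 32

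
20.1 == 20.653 False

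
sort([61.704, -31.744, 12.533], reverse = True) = [61.704, 12.533, -31.744]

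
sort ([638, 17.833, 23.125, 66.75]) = [17.833, 23.125, 66.75, 638]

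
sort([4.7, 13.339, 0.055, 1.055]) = [0.055, 1.055, 4.7, 13.339]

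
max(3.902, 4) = 4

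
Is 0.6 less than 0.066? No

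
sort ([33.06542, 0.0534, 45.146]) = [0.0534, 33.06542, 45.146]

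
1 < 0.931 False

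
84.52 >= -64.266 True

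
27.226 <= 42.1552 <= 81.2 True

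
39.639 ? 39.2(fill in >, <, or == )>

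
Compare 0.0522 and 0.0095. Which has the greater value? 0.0522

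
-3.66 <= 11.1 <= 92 True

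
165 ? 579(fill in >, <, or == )<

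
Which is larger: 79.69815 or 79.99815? 79.99815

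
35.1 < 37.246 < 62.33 True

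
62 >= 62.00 True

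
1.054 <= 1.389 True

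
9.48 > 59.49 False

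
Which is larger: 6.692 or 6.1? 6.692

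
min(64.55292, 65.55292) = 64.55292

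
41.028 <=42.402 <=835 True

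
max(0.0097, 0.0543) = 0.0543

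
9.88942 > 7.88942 True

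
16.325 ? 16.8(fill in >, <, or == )<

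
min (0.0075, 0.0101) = 0.0075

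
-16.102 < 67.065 True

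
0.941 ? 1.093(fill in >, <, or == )<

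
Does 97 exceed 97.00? No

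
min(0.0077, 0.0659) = 0.0077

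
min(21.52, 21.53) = 21.52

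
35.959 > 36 False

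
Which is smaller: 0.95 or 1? 0.95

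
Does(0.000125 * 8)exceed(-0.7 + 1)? No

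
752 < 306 False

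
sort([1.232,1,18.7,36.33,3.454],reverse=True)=[36.33,18.7,3.454,1.232,1]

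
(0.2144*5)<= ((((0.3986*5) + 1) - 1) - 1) False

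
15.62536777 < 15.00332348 False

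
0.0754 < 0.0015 False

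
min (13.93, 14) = 13.93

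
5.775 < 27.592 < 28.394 True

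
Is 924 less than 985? Yes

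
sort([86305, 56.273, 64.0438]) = [56.273, 64.0438, 86305]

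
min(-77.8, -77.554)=-77.8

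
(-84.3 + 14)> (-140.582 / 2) False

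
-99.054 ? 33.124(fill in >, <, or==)<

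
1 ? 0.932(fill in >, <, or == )>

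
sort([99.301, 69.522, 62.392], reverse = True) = [99.301, 69.522, 62.392]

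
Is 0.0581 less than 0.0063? No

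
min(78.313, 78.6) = 78.313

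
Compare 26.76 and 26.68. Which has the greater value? 26.76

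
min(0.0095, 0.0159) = 0.0095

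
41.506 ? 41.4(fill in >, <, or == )>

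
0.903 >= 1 False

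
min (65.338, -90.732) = -90.732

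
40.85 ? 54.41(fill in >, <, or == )<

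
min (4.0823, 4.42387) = 4.0823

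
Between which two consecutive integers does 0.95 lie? 0 and 1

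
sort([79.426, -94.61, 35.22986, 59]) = [-94.61, 35.22986, 59, 79.426]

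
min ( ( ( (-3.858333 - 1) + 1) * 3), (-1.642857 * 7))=-11.574999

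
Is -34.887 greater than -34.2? No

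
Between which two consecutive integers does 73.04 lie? 73 and 74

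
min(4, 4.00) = 4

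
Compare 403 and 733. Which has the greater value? 733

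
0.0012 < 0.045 True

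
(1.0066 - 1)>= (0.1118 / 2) False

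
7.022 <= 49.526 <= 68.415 True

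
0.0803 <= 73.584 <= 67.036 False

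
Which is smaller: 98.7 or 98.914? 98.7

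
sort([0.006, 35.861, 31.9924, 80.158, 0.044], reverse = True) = [80.158, 35.861, 31.9924, 0.044, 0.006]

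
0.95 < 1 True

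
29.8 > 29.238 True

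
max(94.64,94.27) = 94.64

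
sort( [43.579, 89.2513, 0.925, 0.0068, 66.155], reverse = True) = [89.2513, 66.155, 43.579, 0.925, 0.0068]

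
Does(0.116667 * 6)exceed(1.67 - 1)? Yes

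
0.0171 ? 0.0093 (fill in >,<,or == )>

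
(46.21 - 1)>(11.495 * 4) False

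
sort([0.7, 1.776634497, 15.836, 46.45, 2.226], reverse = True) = [46.45, 15.836, 2.226, 1.776634497, 0.7]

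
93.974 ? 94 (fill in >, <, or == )<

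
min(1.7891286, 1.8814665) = 1.7891286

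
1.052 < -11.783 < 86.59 False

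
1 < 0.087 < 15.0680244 False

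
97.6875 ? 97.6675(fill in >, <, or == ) >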